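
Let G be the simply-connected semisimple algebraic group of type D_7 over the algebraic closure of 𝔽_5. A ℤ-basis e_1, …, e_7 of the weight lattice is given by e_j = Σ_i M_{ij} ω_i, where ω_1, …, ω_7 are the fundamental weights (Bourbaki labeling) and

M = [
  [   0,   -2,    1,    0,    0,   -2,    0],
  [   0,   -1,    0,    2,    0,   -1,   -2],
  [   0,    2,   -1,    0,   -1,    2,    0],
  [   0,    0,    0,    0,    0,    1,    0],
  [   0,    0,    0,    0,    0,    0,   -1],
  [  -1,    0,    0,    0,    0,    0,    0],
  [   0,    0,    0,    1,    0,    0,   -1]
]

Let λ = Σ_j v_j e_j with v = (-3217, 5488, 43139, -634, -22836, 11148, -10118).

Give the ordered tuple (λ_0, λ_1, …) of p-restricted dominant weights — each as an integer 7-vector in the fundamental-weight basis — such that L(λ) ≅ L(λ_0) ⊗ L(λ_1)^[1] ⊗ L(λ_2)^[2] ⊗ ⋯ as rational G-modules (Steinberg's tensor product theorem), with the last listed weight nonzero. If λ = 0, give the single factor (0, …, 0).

((2, 2, 4, 3, 3, 2, 4), (3, 1, 3, 4, 3, 3, 1), (4, 3, 3, 0, 4, 3, 4), (3, 3, 3, 4, 0, 0, 0), (0, 3, 0, 2, 1, 0, 0), (3, 0, 4, 3, 3, 1, 3))

In the fundamental-weight basis, λ has coordinates c = M·v (v = (-3217, 5488, 43139, -634, -22836, 11148, -10118)):
  c_1 = 0*-3217 + -2*5488 + 1*43139 + 0*-634 + 0*-22836 + -2*11148 + 0*-10118 = 9867
  c_2 = 0*-3217 + -1*5488 + 0*43139 + 2*-634 + 0*-22836 + -1*11148 + -2*-10118 = 2332
  c_3 = 0*-3217 + 2*5488 + -1*43139 + 0*-634 + -1*-22836 + 2*11148 + 0*-10118 = 12969
  c_4 = 0*-3217 + 0*5488 + 0*43139 + 0*-634 + 0*-22836 + 1*11148 + 0*-10118 = 11148
  c_5 = 0*-3217 + 0*5488 + 0*43139 + 0*-634 + 0*-22836 + 0*11148 + -1*-10118 = 10118
  c_6 = -1*-3217 + 0*5488 + 0*43139 + 0*-634 + 0*-22836 + 0*11148 + 0*-10118 = 3217
  c_7 = 0*-3217 + 0*5488 + 0*43139 + 1*-634 + 0*-22836 + 0*11148 + -1*-10118 = 9484
Base-5 expansion of each c_i:
  c_1 = 9867 = 2·5^0 + 3·5^1 + 4·5^2 + 3·5^3 + 0·5^4 + 3·5^5
  c_2 = 2332 = 2·5^0 + 1·5^1 + 3·5^2 + 3·5^3 + 3·5^4
  c_3 = 12969 = 4·5^0 + 3·5^1 + 3·5^2 + 3·5^3 + 0·5^4 + 4·5^5
  c_4 = 11148 = 3·5^0 + 4·5^1 + 0·5^2 + 4·5^3 + 2·5^4 + 3·5^5
  c_5 = 10118 = 3·5^0 + 3·5^1 + 4·5^2 + 0·5^3 + 1·5^4 + 3·5^5
  c_6 = 3217 = 2·5^0 + 3·5^1 + 3·5^2 + 0·5^3 + 0·5^4 + 1·5^5
  c_7 = 9484 = 4·5^0 + 1·5^1 + 4·5^2 + 0·5^3 + 0·5^4 + 3·5^5
λ_0 = (2, 2, 4, 3, 3, 2, 4)
λ_1 = (3, 1, 3, 4, 3, 3, 1)
λ_2 = (4, 3, 3, 0, 4, 3, 4)
λ_3 = (3, 3, 3, 4, 0, 0, 0)
λ_4 = (0, 3, 0, 2, 1, 0, 0)
λ_5 = (3, 0, 4, 3, 3, 1, 3)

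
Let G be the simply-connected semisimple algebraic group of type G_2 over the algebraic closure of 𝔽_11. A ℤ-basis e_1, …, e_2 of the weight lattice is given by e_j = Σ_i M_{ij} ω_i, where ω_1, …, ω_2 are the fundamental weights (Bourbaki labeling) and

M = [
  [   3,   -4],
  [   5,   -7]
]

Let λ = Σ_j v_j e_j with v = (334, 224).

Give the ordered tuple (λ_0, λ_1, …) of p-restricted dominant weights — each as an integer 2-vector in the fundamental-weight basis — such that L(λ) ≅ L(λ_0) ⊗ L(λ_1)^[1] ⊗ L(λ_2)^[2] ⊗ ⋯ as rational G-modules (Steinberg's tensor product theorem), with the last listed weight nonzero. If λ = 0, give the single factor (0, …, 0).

ω-coordinates c = M·v, v = (334, 224):
  c_1 = (3)·(334) + (-4)·(224) = 106
  c_2 = (5)·(334) + (-7)·(224) = 102
p = 11; digits c_i = Σ_j d_{ij}·11^j, 0 ≤ d_{ij} < 11:
  c_1 = 106 = 7·11^0 + 9·11^1
  c_2 = 102 = 3·11^0 + 9·11^1
p-restricted factor λ_0 = (7, 3)
p-restricted factor λ_1 = (9, 9)

((7, 3), (9, 9))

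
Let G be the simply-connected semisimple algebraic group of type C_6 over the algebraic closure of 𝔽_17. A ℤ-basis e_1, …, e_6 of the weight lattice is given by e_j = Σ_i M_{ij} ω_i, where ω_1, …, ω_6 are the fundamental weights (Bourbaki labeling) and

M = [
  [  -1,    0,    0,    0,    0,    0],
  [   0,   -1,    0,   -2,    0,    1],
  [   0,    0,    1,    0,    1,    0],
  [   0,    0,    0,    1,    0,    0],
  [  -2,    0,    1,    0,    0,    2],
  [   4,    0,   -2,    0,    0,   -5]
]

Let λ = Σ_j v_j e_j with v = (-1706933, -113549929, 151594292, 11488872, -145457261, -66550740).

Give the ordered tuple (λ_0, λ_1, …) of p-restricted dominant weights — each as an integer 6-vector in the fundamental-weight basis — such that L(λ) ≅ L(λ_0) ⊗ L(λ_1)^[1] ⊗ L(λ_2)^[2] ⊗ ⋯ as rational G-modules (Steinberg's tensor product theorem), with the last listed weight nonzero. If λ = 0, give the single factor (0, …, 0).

((14, 3, 14, 0, 2, 3), (5, 3, 6, 15, 11, 1), (7, 6, 2, 7, 15, 0), (7, 10, 8, 9, 4, 4), (3, 15, 5, 1, 7, 0), (1, 16, 4, 8, 15, 16))

ω-coordinates c = M·v, v = (-1706933, -113549929, 151594292, 11488872, -145457261, -66550740):
  c_1 = -1*-1706933 + 0*-113549929 + 0*151594292 + 0*11488872 + 0*-145457261 + 0*-66550740 = 1706933
  c_2 = 0*-1706933 + -1*-113549929 + 0*151594292 + -2*11488872 + 0*-145457261 + 1*-66550740 = 24021445
  c_3 = 0*-1706933 + 0*-113549929 + 1*151594292 + 0*11488872 + 1*-145457261 + 0*-66550740 = 6137031
  c_4 = 0*-1706933 + 0*-113549929 + 0*151594292 + 1*11488872 + 0*-145457261 + 0*-66550740 = 11488872
  c_5 = -2*-1706933 + 0*-113549929 + 1*151594292 + 0*11488872 + 0*-145457261 + 2*-66550740 = 21906678
  c_6 = 4*-1706933 + 0*-113549929 + -2*151594292 + 0*11488872 + 0*-145457261 + -5*-66550740 = 22737384
Expand coordinatewise in base 17:
  c_1 = 1706933 = 14·17^0 + 5·17^1 + 7·17^2 + 7·17^3 + 3·17^4 + 1·17^5
  c_2 = 24021445 = 3·17^0 + 3·17^1 + 6·17^2 + 10·17^3 + 15·17^4 + 16·17^5
  c_3 = 6137031 = 14·17^0 + 6·17^1 + 2·17^2 + 8·17^3 + 5·17^4 + 4·17^5
  c_4 = 11488872 = 0·17^0 + 15·17^1 + 7·17^2 + 9·17^3 + 1·17^4 + 8·17^5
  c_5 = 21906678 = 2·17^0 + 11·17^1 + 15·17^2 + 4·17^3 + 7·17^4 + 15·17^5
  c_6 = 22737384 = 3·17^0 + 1·17^1 + 0·17^2 + 4·17^3 + 0·17^4 + 16·17^5
λ_0 = (14, 3, 14, 0, 2, 3)
λ_1 = (5, 3, 6, 15, 11, 1)
λ_2 = (7, 6, 2, 7, 15, 0)
λ_3 = (7, 10, 8, 9, 4, 4)
λ_4 = (3, 15, 5, 1, 7, 0)
λ_5 = (1, 16, 4, 8, 15, 16)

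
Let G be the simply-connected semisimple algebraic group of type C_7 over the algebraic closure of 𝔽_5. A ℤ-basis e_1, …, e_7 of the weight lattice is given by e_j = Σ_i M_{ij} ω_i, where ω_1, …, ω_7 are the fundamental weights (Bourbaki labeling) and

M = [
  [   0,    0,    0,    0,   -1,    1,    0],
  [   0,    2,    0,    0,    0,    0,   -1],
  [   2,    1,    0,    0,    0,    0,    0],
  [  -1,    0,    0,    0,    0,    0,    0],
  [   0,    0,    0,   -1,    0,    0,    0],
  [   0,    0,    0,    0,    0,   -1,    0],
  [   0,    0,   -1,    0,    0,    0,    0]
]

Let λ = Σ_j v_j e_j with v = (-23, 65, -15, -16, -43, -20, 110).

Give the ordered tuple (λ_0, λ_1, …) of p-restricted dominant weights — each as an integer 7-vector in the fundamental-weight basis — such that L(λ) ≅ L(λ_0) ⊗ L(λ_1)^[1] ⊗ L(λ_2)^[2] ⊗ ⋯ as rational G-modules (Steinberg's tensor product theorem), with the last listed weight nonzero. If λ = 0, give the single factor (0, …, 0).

((3, 0, 4, 3, 1, 0, 0), (4, 4, 3, 4, 3, 4, 3))

Change of basis e → ω: c = M·v where v = (-23, 65, -15, -16, -43, -20, 110):
  c_1 = 0*-23 + 0*65 + 0*-15 + 0*-16 + -1*-43 + 1*-20 + 0*110 = 23
  c_2 = 0*-23 + 2*65 + 0*-15 + 0*-16 + 0*-43 + 0*-20 + -1*110 = 20
  c_3 = 2*-23 + 1*65 + 0*-15 + 0*-16 + 0*-43 + 0*-20 + 0*110 = 19
  c_4 = -1*-23 + 0*65 + 0*-15 + 0*-16 + 0*-43 + 0*-20 + 0*110 = 23
  c_5 = 0*-23 + 0*65 + 0*-15 + -1*-16 + 0*-43 + 0*-20 + 0*110 = 16
  c_6 = 0*-23 + 0*65 + 0*-15 + 0*-16 + 0*-43 + -1*-20 + 0*110 = 20
  c_7 = 0*-23 + 0*65 + -1*-15 + 0*-16 + 0*-43 + 0*-20 + 0*110 = 15
p = 5; digits c_i = Σ_j d_{ij}·5^j, 0 ≤ d_{ij} < 5:
  c_1 = 23 = 3·5^0 + 4·5^1
  c_2 = 20 = 0·5^0 + 4·5^1
  c_3 = 19 = 4·5^0 + 3·5^1
  c_4 = 23 = 3·5^0 + 4·5^1
  c_5 = 16 = 1·5^0 + 3·5^1
  c_6 = 20 = 0·5^0 + 4·5^1
  c_7 = 15 = 0·5^0 + 3·5^1
λ_0 = (3, 0, 4, 3, 1, 0, 0)
λ_1 = (4, 4, 3, 4, 3, 4, 3)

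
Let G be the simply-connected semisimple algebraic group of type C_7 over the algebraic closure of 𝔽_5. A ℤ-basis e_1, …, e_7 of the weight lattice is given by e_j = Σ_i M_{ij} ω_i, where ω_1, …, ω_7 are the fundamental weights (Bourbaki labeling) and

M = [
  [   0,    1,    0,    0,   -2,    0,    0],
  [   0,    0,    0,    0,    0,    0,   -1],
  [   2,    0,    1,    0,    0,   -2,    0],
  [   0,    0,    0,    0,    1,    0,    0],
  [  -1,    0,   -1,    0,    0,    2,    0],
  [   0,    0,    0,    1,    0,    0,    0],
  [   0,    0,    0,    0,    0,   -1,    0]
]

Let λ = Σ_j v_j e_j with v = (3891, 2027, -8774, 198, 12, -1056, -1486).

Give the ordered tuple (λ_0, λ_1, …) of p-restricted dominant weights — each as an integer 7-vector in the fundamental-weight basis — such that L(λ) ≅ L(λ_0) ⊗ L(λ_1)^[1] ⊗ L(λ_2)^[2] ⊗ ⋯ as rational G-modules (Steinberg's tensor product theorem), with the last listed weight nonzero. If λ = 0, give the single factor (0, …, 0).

((3, 1, 0, 2, 1, 3, 1), (0, 2, 4, 2, 4, 4, 1), (0, 4, 4, 0, 0, 2, 2), (1, 1, 3, 0, 2, 1, 3), (3, 2, 1, 0, 4, 0, 1))

In the fundamental-weight basis, λ has coordinates c = M·v (v = (3891, 2027, -8774, 198, 12, -1056, -1486)):
  c_1 = (0)·(3891) + (1)·(2027) + (0)·(-8774) + (0)·(198) + (-2)·(12) + (0)·(-1056) + (0)·(-1486) = 2003
  c_2 = (0)·(3891) + (0)·(2027) + (0)·(-8774) + (0)·(198) + (0)·(12) + (0)·(-1056) + (-1)·(-1486) = 1486
  c_3 = (2)·(3891) + (0)·(2027) + (1)·(-8774) + (0)·(198) + (0)·(12) + (-2)·(-1056) + (0)·(-1486) = 1120
  c_4 = (0)·(3891) + (0)·(2027) + (0)·(-8774) + (0)·(198) + (1)·(12) + (0)·(-1056) + (0)·(-1486) = 12
  c_5 = (-1)·(3891) + (0)·(2027) + (-1)·(-8774) + (0)·(198) + (0)·(12) + (2)·(-1056) + (0)·(-1486) = 2771
  c_6 = (0)·(3891) + (0)·(2027) + (0)·(-8774) + (1)·(198) + (0)·(12) + (0)·(-1056) + (0)·(-1486) = 198
  c_7 = (0)·(3891) + (0)·(2027) + (0)·(-8774) + (0)·(198) + (0)·(12) + (-1)·(-1056) + (0)·(-1486) = 1056
Expand coordinatewise in base 5:
  c_1 = 2003 = 3·5^0 + 0·5^1 + 0·5^2 + 1·5^3 + 3·5^4
  c_2 = 1486 = 1·5^0 + 2·5^1 + 4·5^2 + 1·5^3 + 2·5^4
  c_3 = 1120 = 0·5^0 + 4·5^1 + 4·5^2 + 3·5^3 + 1·5^4
  c_4 = 12 = 2·5^0 + 2·5^1
  c_5 = 2771 = 1·5^0 + 4·5^1 + 0·5^2 + 2·5^3 + 4·5^4
  c_6 = 198 = 3·5^0 + 4·5^1 + 2·5^2 + 1·5^3
  c_7 = 1056 = 1·5^0 + 1·5^1 + 2·5^2 + 3·5^3 + 1·5^4
Factor λ_0 = (3, 1, 0, 2, 1, 3, 1)
Factor λ_1 = (0, 2, 4, 2, 4, 4, 1)
Factor λ_2 = (0, 4, 4, 0, 0, 2, 2)
Factor λ_3 = (1, 1, 3, 0, 2, 1, 3)
Factor λ_4 = (3, 2, 1, 0, 4, 0, 1)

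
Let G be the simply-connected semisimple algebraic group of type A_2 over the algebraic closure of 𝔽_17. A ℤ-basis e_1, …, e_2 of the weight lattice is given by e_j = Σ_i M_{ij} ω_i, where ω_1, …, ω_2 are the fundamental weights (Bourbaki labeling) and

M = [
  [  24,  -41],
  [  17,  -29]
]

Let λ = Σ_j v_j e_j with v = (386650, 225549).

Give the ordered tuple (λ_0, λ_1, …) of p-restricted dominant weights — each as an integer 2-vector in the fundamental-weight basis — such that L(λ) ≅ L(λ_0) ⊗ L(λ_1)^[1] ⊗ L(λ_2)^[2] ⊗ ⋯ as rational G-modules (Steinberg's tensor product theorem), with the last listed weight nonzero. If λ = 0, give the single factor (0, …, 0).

((12, 16), (0, 2), (9, 9), (6, 6))

Compute c_i = Σ_j M_{ij} v_j with v = (386650, 225549):
  c_1 = 24*386650 + -41*225549 = 32091
  c_2 = 17*386650 + -29*225549 = 32129
Expand coordinatewise in base 17:
  c_1 = 32091 = 12·17^0 + 0·17^1 + 9·17^2 + 6·17^3
  c_2 = 32129 = 16·17^0 + 2·17^1 + 9·17^2 + 6·17^3
Factor λ_0 = (12, 16)
Factor λ_1 = (0, 2)
Factor λ_2 = (9, 9)
Factor λ_3 = (6, 6)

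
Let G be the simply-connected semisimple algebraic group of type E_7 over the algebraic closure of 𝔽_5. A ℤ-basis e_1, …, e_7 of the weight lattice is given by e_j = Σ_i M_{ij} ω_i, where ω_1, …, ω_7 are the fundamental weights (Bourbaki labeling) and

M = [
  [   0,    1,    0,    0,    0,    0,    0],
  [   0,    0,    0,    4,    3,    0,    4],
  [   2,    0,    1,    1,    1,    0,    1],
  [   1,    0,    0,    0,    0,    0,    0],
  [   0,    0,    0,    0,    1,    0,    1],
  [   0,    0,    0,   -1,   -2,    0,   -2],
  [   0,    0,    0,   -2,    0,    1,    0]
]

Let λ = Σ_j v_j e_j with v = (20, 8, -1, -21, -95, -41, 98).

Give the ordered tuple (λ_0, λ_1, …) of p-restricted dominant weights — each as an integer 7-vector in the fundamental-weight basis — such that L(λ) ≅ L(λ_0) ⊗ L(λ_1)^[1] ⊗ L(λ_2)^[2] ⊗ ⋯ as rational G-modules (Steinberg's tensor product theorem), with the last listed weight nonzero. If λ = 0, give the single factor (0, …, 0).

((3, 3, 1, 0, 3, 0, 1), (1, 4, 4, 4, 0, 3, 0))

ω-coordinates c = M·v, v = (20, 8, -1, -21, -95, -41, 98):
  c_1 = 0*20 + 1*8 + 0*-1 + 0*-21 + 0*-95 + 0*-41 + 0*98 = 8
  c_2 = 0*20 + 0*8 + 0*-1 + 4*-21 + 3*-95 + 0*-41 + 4*98 = 23
  c_3 = 2*20 + 0*8 + 1*-1 + 1*-21 + 1*-95 + 0*-41 + 1*98 = 21
  c_4 = 1*20 + 0*8 + 0*-1 + 0*-21 + 0*-95 + 0*-41 + 0*98 = 20
  c_5 = 0*20 + 0*8 + 0*-1 + 0*-21 + 1*-95 + 0*-41 + 1*98 = 3
  c_6 = 0*20 + 0*8 + 0*-1 + -1*-21 + -2*-95 + 0*-41 + -2*98 = 15
  c_7 = 0*20 + 0*8 + 0*-1 + -2*-21 + 0*-95 + 1*-41 + 0*98 = 1
Base-5 expansion of each c_i:
  c_1 = 8 = 3·5^0 + 1·5^1
  c_2 = 23 = 3·5^0 + 4·5^1
  c_3 = 21 = 1·5^0 + 4·5^1
  c_4 = 20 = 0·5^0 + 4·5^1
  c_5 = 3 = 3·5^0
  c_6 = 15 = 0·5^0 + 3·5^1
  c_7 = 1 = 1·5^0
Factor λ_0 = (3, 3, 1, 0, 3, 0, 1)
Factor λ_1 = (1, 4, 4, 4, 0, 3, 0)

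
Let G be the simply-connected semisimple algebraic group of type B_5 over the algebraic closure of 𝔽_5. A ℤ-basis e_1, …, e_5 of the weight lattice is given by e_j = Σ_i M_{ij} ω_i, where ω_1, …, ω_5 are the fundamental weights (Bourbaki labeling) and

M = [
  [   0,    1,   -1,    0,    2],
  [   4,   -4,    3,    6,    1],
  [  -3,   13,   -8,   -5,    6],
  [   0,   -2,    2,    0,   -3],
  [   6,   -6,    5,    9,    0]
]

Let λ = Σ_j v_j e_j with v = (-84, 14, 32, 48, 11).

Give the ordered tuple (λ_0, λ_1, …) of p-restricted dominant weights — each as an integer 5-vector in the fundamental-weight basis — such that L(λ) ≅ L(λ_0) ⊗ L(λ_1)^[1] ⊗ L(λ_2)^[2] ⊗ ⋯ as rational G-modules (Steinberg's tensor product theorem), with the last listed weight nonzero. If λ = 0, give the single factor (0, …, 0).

Compute c_i = Σ_j M_{ij} v_j with v = (-84, 14, 32, 48, 11):
  c_1 = (0)·(-84) + (1)·(14) + (-1)·(32) + (0)·(48) + (2)·(11) = 4
  c_2 = (4)·(-84) + (-4)·(14) + (3)·(32) + (6)·(48) + (1)·(11) = 3
  c_3 = (-3)·(-84) + (13)·(14) + (-8)·(32) + (-5)·(48) + (6)·(11) = 4
  c_4 = (0)·(-84) + (-2)·(14) + (2)·(32) + (0)·(48) + (-3)·(11) = 3
  c_5 = (6)·(-84) + (-6)·(14) + (5)·(32) + (9)·(48) + (0)·(11) = 4
p = 5; digits c_i = Σ_j d_{ij}·5^j, 0 ≤ d_{ij} < 5:
  c_1 = 4 = 4·5^0
  c_2 = 3 = 3·5^0
  c_3 = 4 = 4·5^0
  c_4 = 3 = 3·5^0
  c_5 = 4 = 4·5^0
p-restricted factor λ_0 = (4, 3, 4, 3, 4)

((4, 3, 4, 3, 4),)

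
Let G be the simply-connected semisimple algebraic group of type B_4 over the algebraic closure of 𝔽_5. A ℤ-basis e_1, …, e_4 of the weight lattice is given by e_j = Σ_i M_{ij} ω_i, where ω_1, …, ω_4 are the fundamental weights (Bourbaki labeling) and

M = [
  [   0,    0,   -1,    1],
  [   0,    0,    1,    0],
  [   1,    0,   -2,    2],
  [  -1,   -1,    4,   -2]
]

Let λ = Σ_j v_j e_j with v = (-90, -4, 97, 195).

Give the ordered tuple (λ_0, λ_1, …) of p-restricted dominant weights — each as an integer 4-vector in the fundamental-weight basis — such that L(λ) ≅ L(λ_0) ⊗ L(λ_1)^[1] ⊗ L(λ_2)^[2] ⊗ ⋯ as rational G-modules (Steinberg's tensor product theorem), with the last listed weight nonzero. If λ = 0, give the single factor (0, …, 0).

Compute c_i = Σ_j M_{ij} v_j with v = (-90, -4, 97, 195):
  c_1 = (0)·(-90) + (0)·(-4) + (-1)·(97) + 1·195 = 98
  c_2 = (0)·(-90) + (0)·(-4) + 1·97 + 0·195 = 97
  c_3 = (1)·(-90) + (0)·(-4) + (-2)·(97) + 2·195 = 106
  c_4 = (-1)·(-90) + (-1)·(-4) + 4·97 + (-2)·(195) = 92
Base-5 expansion of each c_i:
  c_1 = 98 = 3·5^0 + 4·5^1 + 3·5^2
  c_2 = 97 = 2·5^0 + 4·5^1 + 3·5^2
  c_3 = 106 = 1·5^0 + 1·5^1 + 4·5^2
  c_4 = 92 = 2·5^0 + 3·5^1 + 3·5^2
λ_0 = (3, 2, 1, 2)
λ_1 = (4, 4, 1, 3)
λ_2 = (3, 3, 4, 3)

((3, 2, 1, 2), (4, 4, 1, 3), (3, 3, 4, 3))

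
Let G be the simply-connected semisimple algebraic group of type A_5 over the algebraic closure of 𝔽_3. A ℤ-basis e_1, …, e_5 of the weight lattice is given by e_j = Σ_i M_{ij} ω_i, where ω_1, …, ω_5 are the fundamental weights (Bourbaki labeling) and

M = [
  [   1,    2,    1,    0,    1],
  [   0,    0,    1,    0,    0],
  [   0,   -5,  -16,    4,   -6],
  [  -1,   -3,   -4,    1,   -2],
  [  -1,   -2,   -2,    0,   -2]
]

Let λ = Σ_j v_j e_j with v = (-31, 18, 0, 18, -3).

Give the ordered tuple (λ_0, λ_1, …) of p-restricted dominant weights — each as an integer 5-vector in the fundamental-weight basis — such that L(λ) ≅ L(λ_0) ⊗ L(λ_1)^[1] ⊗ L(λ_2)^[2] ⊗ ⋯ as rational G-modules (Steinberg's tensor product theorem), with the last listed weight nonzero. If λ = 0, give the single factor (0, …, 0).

((2, 0, 0, 1, 1),)

Converting to the ω-basis (c_i = row i of M dotted with v = (-31, 18, 0, 18, -3)):
  c_1 = (1)·(-31) + (2)·(18) + (1)·(0) + (0)·(18) + (1)·(-3) = 2
  c_2 = (0)·(-31) + (0)·(18) + (1)·(0) + (0)·(18) + (0)·(-3) = 0
  c_3 = (0)·(-31) + (-5)·(18) + (-16)·(0) + (4)·(18) + (-6)·(-3) = 0
  c_4 = (-1)·(-31) + (-3)·(18) + (-4)·(0) + (1)·(18) + (-2)·(-3) = 1
  c_5 = (-1)·(-31) + (-2)·(18) + (-2)·(0) + (0)·(18) + (-2)·(-3) = 1
Base-3 expansion of each c_i:
  c_1 = 2 = 2·3^0
  c_2 = 0
  c_3 = 0
  c_4 = 1 = 1·3^0
  c_5 = 1 = 1·3^0
λ_0 = (2, 0, 0, 1, 1)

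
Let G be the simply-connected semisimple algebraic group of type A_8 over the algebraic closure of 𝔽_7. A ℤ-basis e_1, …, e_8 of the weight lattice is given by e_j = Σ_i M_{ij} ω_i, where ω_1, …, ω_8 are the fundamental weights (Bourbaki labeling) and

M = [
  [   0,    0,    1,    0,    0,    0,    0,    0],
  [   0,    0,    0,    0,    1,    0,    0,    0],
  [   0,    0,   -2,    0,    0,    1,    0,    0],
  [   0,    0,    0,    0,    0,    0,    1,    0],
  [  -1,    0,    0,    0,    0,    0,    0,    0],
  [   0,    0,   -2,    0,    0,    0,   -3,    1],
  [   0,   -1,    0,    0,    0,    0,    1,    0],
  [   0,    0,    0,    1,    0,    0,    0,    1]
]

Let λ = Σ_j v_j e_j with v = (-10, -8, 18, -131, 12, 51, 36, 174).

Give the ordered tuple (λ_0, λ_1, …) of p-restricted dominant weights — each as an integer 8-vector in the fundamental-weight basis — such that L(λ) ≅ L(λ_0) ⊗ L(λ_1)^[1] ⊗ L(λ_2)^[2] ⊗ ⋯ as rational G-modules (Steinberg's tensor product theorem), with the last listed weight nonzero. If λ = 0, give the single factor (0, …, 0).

In the fundamental-weight basis, λ has coordinates c = M·v (v = (-10, -8, 18, -131, 12, 51, 36, 174)):
  c_1 = (0)·(-10) + (0)·(-8) + (1)·(18) + (0)·(-131) + (0)·(12) + (0)·(51) + (0)·(36) + (0)·(174) = 18
  c_2 = (0)·(-10) + (0)·(-8) + (0)·(18) + (0)·(-131) + (1)·(12) + (0)·(51) + (0)·(36) + (0)·(174) = 12
  c_3 = (0)·(-10) + (0)·(-8) + (-2)·(18) + (0)·(-131) + (0)·(12) + (1)·(51) + (0)·(36) + (0)·(174) = 15
  c_4 = (0)·(-10) + (0)·(-8) + (0)·(18) + (0)·(-131) + (0)·(12) + (0)·(51) + (1)·(36) + (0)·(174) = 36
  c_5 = (-1)·(-10) + (0)·(-8) + (0)·(18) + (0)·(-131) + (0)·(12) + (0)·(51) + (0)·(36) + (0)·(174) = 10
  c_6 = (0)·(-10) + (0)·(-8) + (-2)·(18) + (0)·(-131) + (0)·(12) + (0)·(51) + (-3)·(36) + (1)·(174) = 30
  c_7 = (0)·(-10) + (-1)·(-8) + (0)·(18) + (0)·(-131) + (0)·(12) + (0)·(51) + (1)·(36) + (0)·(174) = 44
  c_8 = (0)·(-10) + (0)·(-8) + (0)·(18) + (1)·(-131) + (0)·(12) + (0)·(51) + (0)·(36) + (1)·(174) = 43
Base-7 expansion of each c_i:
  c_1 = 18 = 4·7^0 + 2·7^1
  c_2 = 12 = 5·7^0 + 1·7^1
  c_3 = 15 = 1·7^0 + 2·7^1
  c_4 = 36 = 1·7^0 + 5·7^1
  c_5 = 10 = 3·7^0 + 1·7^1
  c_6 = 30 = 2·7^0 + 4·7^1
  c_7 = 44 = 2·7^0 + 6·7^1
  c_8 = 43 = 1·7^0 + 6·7^1
Factor λ_0 = (4, 5, 1, 1, 3, 2, 2, 1)
Factor λ_1 = (2, 1, 2, 5, 1, 4, 6, 6)

((4, 5, 1, 1, 3, 2, 2, 1), (2, 1, 2, 5, 1, 4, 6, 6))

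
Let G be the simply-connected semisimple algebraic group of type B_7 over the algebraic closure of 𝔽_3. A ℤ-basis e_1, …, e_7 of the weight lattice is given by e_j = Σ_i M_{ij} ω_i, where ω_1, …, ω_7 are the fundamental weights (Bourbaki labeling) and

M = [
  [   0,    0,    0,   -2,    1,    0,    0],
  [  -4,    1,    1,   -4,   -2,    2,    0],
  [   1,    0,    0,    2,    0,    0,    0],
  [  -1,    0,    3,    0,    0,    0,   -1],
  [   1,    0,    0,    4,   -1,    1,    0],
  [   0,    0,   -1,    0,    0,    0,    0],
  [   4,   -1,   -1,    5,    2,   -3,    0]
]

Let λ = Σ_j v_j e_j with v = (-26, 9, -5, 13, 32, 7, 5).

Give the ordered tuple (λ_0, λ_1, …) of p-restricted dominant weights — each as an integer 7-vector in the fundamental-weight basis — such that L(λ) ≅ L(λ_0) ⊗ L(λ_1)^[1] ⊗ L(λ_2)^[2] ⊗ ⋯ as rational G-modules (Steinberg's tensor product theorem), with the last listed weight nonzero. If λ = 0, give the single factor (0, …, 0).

((0, 0, 0, 0, 1, 2, 0), (2, 2, 0, 2, 0, 1, 0))

ω-coordinates c = M·v, v = (-26, 9, -5, 13, 32, 7, 5):
  c_1 = 0*-26 + 0*9 + 0*-5 + -2*13 + 1*32 + 0*7 + 0*5 = 6
  c_2 = -4*-26 + 1*9 + 1*-5 + -4*13 + -2*32 + 2*7 + 0*5 = 6
  c_3 = 1*-26 + 0*9 + 0*-5 + 2*13 + 0*32 + 0*7 + 0*5 = 0
  c_4 = -1*-26 + 0*9 + 3*-5 + 0*13 + 0*32 + 0*7 + -1*5 = 6
  c_5 = 1*-26 + 0*9 + 0*-5 + 4*13 + -1*32 + 1*7 + 0*5 = 1
  c_6 = 0*-26 + 0*9 + -1*-5 + 0*13 + 0*32 + 0*7 + 0*5 = 5
  c_7 = 4*-26 + -1*9 + -1*-5 + 5*13 + 2*32 + -3*7 + 0*5 = 0
Base-3 expansion of each c_i:
  c_1 = 6 = 0·3^0 + 2·3^1
  c_2 = 6 = 0·3^0 + 2·3^1
  c_3 = 0
  c_4 = 6 = 0·3^0 + 2·3^1
  c_5 = 1 = 1·3^0
  c_6 = 5 = 2·3^0 + 1·3^1
  c_7 = 0
p-restricted factor λ_0 = (0, 0, 0, 0, 1, 2, 0)
p-restricted factor λ_1 = (2, 2, 0, 2, 0, 1, 0)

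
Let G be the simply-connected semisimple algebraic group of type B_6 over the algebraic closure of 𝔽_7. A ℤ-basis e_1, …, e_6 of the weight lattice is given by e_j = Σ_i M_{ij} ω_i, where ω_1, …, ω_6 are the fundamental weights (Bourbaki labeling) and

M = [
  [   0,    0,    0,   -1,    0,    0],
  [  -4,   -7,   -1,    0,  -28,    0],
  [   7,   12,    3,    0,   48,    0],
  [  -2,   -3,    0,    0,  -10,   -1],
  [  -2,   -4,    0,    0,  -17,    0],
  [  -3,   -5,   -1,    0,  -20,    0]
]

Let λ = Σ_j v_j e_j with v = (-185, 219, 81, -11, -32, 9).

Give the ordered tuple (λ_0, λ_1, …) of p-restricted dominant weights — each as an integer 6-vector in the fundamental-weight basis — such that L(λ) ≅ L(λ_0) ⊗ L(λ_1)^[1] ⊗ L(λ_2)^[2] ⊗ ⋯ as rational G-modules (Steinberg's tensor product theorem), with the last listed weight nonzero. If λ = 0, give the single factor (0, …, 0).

Converting to the ω-basis (c_i = row i of M dotted with v = (-185, 219, 81, -11, -32, 9)):
  c_1 = (0)·(-185) + 0·219 + 0·81 + (-1)·(-11) + (0)·(-32) + 0·9 = 11
  c_2 = (-4)·(-185) + (-7)·(219) + (-1)·(81) + (0)·(-11) + (-28)·(-32) + 0·9 = 22
  c_3 = (7)·(-185) + 12·219 + 3·81 + (0)·(-11) + (48)·(-32) + 0·9 = 40
  c_4 = (-2)·(-185) + (-3)·(219) + 0·81 + (0)·(-11) + (-10)·(-32) + (-1)·(9) = 24
  c_5 = (-2)·(-185) + (-4)·(219) + 0·81 + (0)·(-11) + (-17)·(-32) + 0·9 = 38
  c_6 = (-3)·(-185) + (-5)·(219) + (-1)·(81) + (0)·(-11) + (-20)·(-32) + 0·9 = 19
Writing each c_i in base p = 7:
  c_1 = 11 = 4·7^0 + 1·7^1
  c_2 = 22 = 1·7^0 + 3·7^1
  c_3 = 40 = 5·7^0 + 5·7^1
  c_4 = 24 = 3·7^0 + 3·7^1
  c_5 = 38 = 3·7^0 + 5·7^1
  c_6 = 19 = 5·7^0 + 2·7^1
λ_0 = (4, 1, 5, 3, 3, 5)
λ_1 = (1, 3, 5, 3, 5, 2)

((4, 1, 5, 3, 3, 5), (1, 3, 5, 3, 5, 2))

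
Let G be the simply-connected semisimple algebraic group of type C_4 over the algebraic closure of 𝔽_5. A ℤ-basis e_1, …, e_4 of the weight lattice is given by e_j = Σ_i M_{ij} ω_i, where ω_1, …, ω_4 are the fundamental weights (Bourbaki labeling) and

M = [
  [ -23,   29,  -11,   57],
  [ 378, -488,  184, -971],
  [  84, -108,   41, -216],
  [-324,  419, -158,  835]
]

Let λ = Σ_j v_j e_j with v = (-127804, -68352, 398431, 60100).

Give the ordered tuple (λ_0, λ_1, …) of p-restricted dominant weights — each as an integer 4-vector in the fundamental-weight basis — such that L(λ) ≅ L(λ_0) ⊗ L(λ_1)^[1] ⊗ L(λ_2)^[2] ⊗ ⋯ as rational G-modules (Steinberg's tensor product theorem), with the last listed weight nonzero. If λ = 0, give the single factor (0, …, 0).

((3, 3, 1, 0), (3, 3, 0, 2), (4, 2, 2, 1), (1, 0, 4, 3))

Converting to the ω-basis (c_i = row i of M dotted with v = (-127804, -68352, 398431, 60100)):
  c_1 = (-23)·(-127804) + (29)·(-68352) + (-11)·(398431) + (57)·(60100) = 243
  c_2 = (378)·(-127804) + (-488)·(-68352) + (184)·(398431) + (-971)·(60100) = 68
  c_3 = (84)·(-127804) + (-108)·(-68352) + (41)·(398431) + (-216)·(60100) = 551
  c_4 = (-324)·(-127804) + (419)·(-68352) + (-158)·(398431) + (835)·(60100) = 410
Expand coordinatewise in base 5:
  c_1 = 243 = 3·5^0 + 3·5^1 + 4·5^2 + 1·5^3
  c_2 = 68 = 3·5^0 + 3·5^1 + 2·5^2
  c_3 = 551 = 1·5^0 + 0·5^1 + 2·5^2 + 4·5^3
  c_4 = 410 = 0·5^0 + 2·5^1 + 1·5^2 + 3·5^3
p-restricted factor λ_0 = (3, 3, 1, 0)
p-restricted factor λ_1 = (3, 3, 0, 2)
p-restricted factor λ_2 = (4, 2, 2, 1)
p-restricted factor λ_3 = (1, 0, 4, 3)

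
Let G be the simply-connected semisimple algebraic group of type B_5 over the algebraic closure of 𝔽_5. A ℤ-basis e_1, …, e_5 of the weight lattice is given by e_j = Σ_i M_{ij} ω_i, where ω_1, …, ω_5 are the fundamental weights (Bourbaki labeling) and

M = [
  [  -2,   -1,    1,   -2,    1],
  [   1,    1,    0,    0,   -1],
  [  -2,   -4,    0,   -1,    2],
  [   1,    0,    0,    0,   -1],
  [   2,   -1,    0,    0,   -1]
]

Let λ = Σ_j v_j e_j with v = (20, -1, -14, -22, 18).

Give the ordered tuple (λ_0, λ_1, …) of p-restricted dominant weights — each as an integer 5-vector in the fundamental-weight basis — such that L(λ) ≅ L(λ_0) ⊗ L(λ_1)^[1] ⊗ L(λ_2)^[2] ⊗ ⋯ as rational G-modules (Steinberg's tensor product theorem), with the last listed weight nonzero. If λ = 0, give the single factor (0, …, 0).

In the fundamental-weight basis, λ has coordinates c = M·v (v = (20, -1, -14, -22, 18)):
  c_1 = (-2)·(20) + (-1)·(-1) + (1)·(-14) + (-2)·(-22) + (1)·(18) = 9
  c_2 = (1)·(20) + (1)·(-1) + (0)·(-14) + (0)·(-22) + (-1)·(18) = 1
  c_3 = (-2)·(20) + (-4)·(-1) + (0)·(-14) + (-1)·(-22) + (2)·(18) = 22
  c_4 = (1)·(20) + (0)·(-1) + (0)·(-14) + (0)·(-22) + (-1)·(18) = 2
  c_5 = (2)·(20) + (-1)·(-1) + (0)·(-14) + (0)·(-22) + (-1)·(18) = 23
Base-5 expansion of each c_i:
  c_1 = 9 = 4·5^0 + 1·5^1
  c_2 = 1 = 1·5^0
  c_3 = 22 = 2·5^0 + 4·5^1
  c_4 = 2 = 2·5^0
  c_5 = 23 = 3·5^0 + 4·5^1
λ_0 = (4, 1, 2, 2, 3)
λ_1 = (1, 0, 4, 0, 4)

((4, 1, 2, 2, 3), (1, 0, 4, 0, 4))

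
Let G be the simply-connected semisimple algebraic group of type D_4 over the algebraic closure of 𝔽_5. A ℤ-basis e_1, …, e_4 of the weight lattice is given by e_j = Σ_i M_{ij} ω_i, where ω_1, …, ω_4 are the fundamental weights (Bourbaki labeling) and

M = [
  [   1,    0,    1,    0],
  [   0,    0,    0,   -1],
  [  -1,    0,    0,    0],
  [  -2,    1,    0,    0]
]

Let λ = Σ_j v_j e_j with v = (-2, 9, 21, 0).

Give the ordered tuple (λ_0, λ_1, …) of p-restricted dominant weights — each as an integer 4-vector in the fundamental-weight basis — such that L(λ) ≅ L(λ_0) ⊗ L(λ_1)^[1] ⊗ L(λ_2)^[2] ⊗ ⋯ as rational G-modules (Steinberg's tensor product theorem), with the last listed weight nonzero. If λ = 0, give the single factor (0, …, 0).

((4, 0, 2, 3), (3, 0, 0, 2))

ω-coordinates c = M·v, v = (-2, 9, 21, 0):
  c_1 = (1)·(-2) + 0·9 + 1·21 + 0·0 = 19
  c_2 = (0)·(-2) + 0·9 + 0·21 + (-1)·(0) = 0
  c_3 = (-1)·(-2) + 0·9 + 0·21 + 0·0 = 2
  c_4 = (-2)·(-2) + 1·9 + 0·21 + 0·0 = 13
Base-5 expansion of each c_i:
  c_1 = 19 = 4·5^0 + 3·5^1
  c_2 = 0
  c_3 = 2 = 2·5^0
  c_4 = 13 = 3·5^0 + 2·5^1
Factor λ_0 = (4, 0, 2, 3)
Factor λ_1 = (3, 0, 0, 2)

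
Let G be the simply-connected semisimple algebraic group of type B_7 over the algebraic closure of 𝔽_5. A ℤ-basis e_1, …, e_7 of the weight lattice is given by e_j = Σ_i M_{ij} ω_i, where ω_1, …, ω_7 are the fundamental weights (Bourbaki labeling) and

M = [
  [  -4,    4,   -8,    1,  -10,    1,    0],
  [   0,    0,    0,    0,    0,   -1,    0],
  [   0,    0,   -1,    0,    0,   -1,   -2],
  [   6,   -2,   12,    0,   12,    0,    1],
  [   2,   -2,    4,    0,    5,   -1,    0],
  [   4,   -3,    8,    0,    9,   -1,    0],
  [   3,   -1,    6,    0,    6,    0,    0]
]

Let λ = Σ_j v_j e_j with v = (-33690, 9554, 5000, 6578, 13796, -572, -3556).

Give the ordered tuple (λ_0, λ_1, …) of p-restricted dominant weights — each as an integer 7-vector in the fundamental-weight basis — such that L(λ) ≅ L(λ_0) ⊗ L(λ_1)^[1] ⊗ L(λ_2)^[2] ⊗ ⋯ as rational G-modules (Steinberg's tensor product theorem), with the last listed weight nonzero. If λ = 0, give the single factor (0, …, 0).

((2, 2, 4, 3, 4, 4, 2), (4, 4, 1, 4, 2, 2, 0), (0, 2, 2, 4, 2, 2, 1), (3, 4, 1, 0, 4, 0, 2), (1, 0, 4, 1, 4, 2, 3))

Compute c_i = Σ_j M_{ij} v_j with v = (-33690, 9554, 5000, 6578, 13796, -572, -3556):
  c_1 = (-4)·(-33690) + 4·9554 + (-8)·(5000) + 1·6578 + (-10)·(13796) + (1)·(-572) + (0)·(-3556) = 1022
  c_2 = (0)·(-33690) + 0·9554 + 0·5000 + 0·6578 + 0·13796 + (-1)·(-572) + (0)·(-3556) = 572
  c_3 = (0)·(-33690) + 0·9554 + (-1)·(5000) + 0·6578 + 0·13796 + (-1)·(-572) + (-2)·(-3556) = 2684
  c_4 = (6)·(-33690) + (-2)·(9554) + 12·5000 + 0·6578 + 12·13796 + (0)·(-572) + (1)·(-3556) = 748
  c_5 = (2)·(-33690) + (-2)·(9554) + 4·5000 + 0·6578 + 5·13796 + (-1)·(-572) + (0)·(-3556) = 3064
  c_6 = (4)·(-33690) + (-3)·(9554) + 8·5000 + 0·6578 + 9·13796 + (-1)·(-572) + (0)·(-3556) = 1314
  c_7 = (3)·(-33690) + (-1)·(9554) + 6·5000 + 0·6578 + 6·13796 + (0)·(-572) + (0)·(-3556) = 2152
Expand coordinatewise in base 5:
  c_1 = 1022 = 2·5^0 + 4·5^1 + 0·5^2 + 3·5^3 + 1·5^4
  c_2 = 572 = 2·5^0 + 4·5^1 + 2·5^2 + 4·5^3
  c_3 = 2684 = 4·5^0 + 1·5^1 + 2·5^2 + 1·5^3 + 4·5^4
  c_4 = 748 = 3·5^0 + 4·5^1 + 4·5^2 + 0·5^3 + 1·5^4
  c_5 = 3064 = 4·5^0 + 2·5^1 + 2·5^2 + 4·5^3 + 4·5^4
  c_6 = 1314 = 4·5^0 + 2·5^1 + 2·5^2 + 0·5^3 + 2·5^4
  c_7 = 2152 = 2·5^0 + 0·5^1 + 1·5^2 + 2·5^3 + 3·5^4
λ_0 = (2, 2, 4, 3, 4, 4, 2)
λ_1 = (4, 4, 1, 4, 2, 2, 0)
λ_2 = (0, 2, 2, 4, 2, 2, 1)
λ_3 = (3, 4, 1, 0, 4, 0, 2)
λ_4 = (1, 0, 4, 1, 4, 2, 3)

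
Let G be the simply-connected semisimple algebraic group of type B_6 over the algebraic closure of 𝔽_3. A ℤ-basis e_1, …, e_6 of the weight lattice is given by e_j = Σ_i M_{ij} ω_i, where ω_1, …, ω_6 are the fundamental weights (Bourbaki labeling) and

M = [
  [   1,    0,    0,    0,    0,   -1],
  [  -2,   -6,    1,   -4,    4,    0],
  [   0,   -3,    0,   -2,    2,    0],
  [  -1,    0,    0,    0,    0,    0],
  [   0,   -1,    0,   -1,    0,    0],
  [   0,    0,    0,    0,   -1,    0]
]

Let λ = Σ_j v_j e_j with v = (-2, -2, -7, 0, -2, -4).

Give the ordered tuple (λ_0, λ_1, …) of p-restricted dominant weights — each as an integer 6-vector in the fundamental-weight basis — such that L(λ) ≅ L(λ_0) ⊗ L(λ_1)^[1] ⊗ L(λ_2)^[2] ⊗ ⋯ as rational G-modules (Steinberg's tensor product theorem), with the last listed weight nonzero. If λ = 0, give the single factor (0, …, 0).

ω-coordinates c = M·v, v = (-2, -2, -7, 0, -2, -4):
  c_1 = 1*-2 + 0*-2 + 0*-7 + 0*0 + 0*-2 + -1*-4 = 2
  c_2 = -2*-2 + -6*-2 + 1*-7 + -4*0 + 4*-2 + 0*-4 = 1
  c_3 = 0*-2 + -3*-2 + 0*-7 + -2*0 + 2*-2 + 0*-4 = 2
  c_4 = -1*-2 + 0*-2 + 0*-7 + 0*0 + 0*-2 + 0*-4 = 2
  c_5 = 0*-2 + -1*-2 + 0*-7 + -1*0 + 0*-2 + 0*-4 = 2
  c_6 = 0*-2 + 0*-2 + 0*-7 + 0*0 + -1*-2 + 0*-4 = 2
Expand coordinatewise in base 3:
  c_1 = 2 = 2·3^0
  c_2 = 1 = 1·3^0
  c_3 = 2 = 2·3^0
  c_4 = 2 = 2·3^0
  c_5 = 2 = 2·3^0
  c_6 = 2 = 2·3^0
p-restricted factor λ_0 = (2, 1, 2, 2, 2, 2)

((2, 1, 2, 2, 2, 2),)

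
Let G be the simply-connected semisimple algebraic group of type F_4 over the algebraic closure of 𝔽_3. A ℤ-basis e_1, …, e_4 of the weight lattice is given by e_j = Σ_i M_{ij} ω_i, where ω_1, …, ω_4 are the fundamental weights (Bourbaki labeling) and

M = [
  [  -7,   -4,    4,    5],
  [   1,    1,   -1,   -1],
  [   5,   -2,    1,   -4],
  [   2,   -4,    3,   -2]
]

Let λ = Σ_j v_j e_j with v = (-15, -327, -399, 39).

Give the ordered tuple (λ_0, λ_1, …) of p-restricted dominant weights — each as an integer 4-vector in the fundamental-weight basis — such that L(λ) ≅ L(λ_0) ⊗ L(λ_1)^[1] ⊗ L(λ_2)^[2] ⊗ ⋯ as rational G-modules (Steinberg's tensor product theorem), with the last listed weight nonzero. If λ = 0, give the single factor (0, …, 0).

Converting to the ω-basis (c_i = row i of M dotted with v = (-15, -327, -399, 39)):
  c_1 = (-7)·(-15) + (-4)·(-327) + (4)·(-399) + 5·39 = 12
  c_2 = (1)·(-15) + (1)·(-327) + (-1)·(-399) + (-1)·(39) = 18
  c_3 = (5)·(-15) + (-2)·(-327) + (1)·(-399) + (-4)·(39) = 24
  c_4 = (2)·(-15) + (-4)·(-327) + (3)·(-399) + (-2)·(39) = 3
p = 3; digits c_i = Σ_j d_{ij}·3^j, 0 ≤ d_{ij} < 3:
  c_1 = 12 = 0·3^0 + 1·3^1 + 1·3^2
  c_2 = 18 = 0·3^0 + 0·3^1 + 2·3^2
  c_3 = 24 = 0·3^0 + 2·3^1 + 2·3^2
  c_4 = 3 = 0·3^0 + 1·3^1
p-restricted factor λ_0 = (0, 0, 0, 0)
p-restricted factor λ_1 = (1, 0, 2, 1)
p-restricted factor λ_2 = (1, 2, 2, 0)

((0, 0, 0, 0), (1, 0, 2, 1), (1, 2, 2, 0))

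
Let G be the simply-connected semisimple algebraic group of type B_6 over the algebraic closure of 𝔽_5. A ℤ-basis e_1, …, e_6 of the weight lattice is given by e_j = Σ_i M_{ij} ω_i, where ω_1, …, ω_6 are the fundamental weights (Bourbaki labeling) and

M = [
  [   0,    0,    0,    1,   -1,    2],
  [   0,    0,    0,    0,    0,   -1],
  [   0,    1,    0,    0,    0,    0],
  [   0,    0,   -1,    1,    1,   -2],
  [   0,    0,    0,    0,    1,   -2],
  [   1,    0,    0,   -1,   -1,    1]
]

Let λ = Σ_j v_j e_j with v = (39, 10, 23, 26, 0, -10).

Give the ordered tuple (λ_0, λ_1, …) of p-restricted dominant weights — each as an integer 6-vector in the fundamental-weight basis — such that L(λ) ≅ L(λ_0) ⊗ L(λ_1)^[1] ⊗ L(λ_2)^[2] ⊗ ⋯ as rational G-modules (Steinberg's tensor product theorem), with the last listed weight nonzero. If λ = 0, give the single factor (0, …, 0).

ω-coordinates c = M·v, v = (39, 10, 23, 26, 0, -10):
  c_1 = 0*39 + 0*10 + 0*23 + 1*26 + -1*0 + 2*-10 = 6
  c_2 = 0*39 + 0*10 + 0*23 + 0*26 + 0*0 + -1*-10 = 10
  c_3 = 0*39 + 1*10 + 0*23 + 0*26 + 0*0 + 0*-10 = 10
  c_4 = 0*39 + 0*10 + -1*23 + 1*26 + 1*0 + -2*-10 = 23
  c_5 = 0*39 + 0*10 + 0*23 + 0*26 + 1*0 + -2*-10 = 20
  c_6 = 1*39 + 0*10 + 0*23 + -1*26 + -1*0 + 1*-10 = 3
Base-5 expansion of each c_i:
  c_1 = 6 = 1·5^0 + 1·5^1
  c_2 = 10 = 0·5^0 + 2·5^1
  c_3 = 10 = 0·5^0 + 2·5^1
  c_4 = 23 = 3·5^0 + 4·5^1
  c_5 = 20 = 0·5^0 + 4·5^1
  c_6 = 3 = 3·5^0
λ_0 = (1, 0, 0, 3, 0, 3)
λ_1 = (1, 2, 2, 4, 4, 0)

((1, 0, 0, 3, 0, 3), (1, 2, 2, 4, 4, 0))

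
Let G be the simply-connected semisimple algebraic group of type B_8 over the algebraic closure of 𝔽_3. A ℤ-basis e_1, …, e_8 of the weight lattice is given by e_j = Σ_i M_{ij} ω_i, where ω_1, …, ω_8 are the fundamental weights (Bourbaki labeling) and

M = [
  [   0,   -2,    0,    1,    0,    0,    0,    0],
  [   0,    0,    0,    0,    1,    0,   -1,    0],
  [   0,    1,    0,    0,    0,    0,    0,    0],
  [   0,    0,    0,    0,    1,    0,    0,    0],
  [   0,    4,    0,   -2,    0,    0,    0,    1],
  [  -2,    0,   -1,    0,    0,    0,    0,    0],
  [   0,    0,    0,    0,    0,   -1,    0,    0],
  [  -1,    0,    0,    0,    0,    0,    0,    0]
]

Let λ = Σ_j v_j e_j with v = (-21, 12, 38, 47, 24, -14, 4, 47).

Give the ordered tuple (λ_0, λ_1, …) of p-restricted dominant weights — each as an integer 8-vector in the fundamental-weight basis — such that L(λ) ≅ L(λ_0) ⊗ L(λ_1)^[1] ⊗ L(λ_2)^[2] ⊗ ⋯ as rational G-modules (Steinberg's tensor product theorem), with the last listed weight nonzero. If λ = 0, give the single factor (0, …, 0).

((2, 2, 0, 0, 1, 1, 2, 0), (1, 0, 1, 2, 0, 1, 1, 1), (2, 2, 1, 2, 0, 0, 1, 2))

In the fundamental-weight basis, λ has coordinates c = M·v (v = (-21, 12, 38, 47, 24, -14, 4, 47)):
  c_1 = 0*-21 + -2*12 + 0*38 + 1*47 + 0*24 + 0*-14 + 0*4 + 0*47 = 23
  c_2 = 0*-21 + 0*12 + 0*38 + 0*47 + 1*24 + 0*-14 + -1*4 + 0*47 = 20
  c_3 = 0*-21 + 1*12 + 0*38 + 0*47 + 0*24 + 0*-14 + 0*4 + 0*47 = 12
  c_4 = 0*-21 + 0*12 + 0*38 + 0*47 + 1*24 + 0*-14 + 0*4 + 0*47 = 24
  c_5 = 0*-21 + 4*12 + 0*38 + -2*47 + 0*24 + 0*-14 + 0*4 + 1*47 = 1
  c_6 = -2*-21 + 0*12 + -1*38 + 0*47 + 0*24 + 0*-14 + 0*4 + 0*47 = 4
  c_7 = 0*-21 + 0*12 + 0*38 + 0*47 + 0*24 + -1*-14 + 0*4 + 0*47 = 14
  c_8 = -1*-21 + 0*12 + 0*38 + 0*47 + 0*24 + 0*-14 + 0*4 + 0*47 = 21
p = 3; digits c_i = Σ_j d_{ij}·3^j, 0 ≤ d_{ij} < 3:
  c_1 = 23 = 2·3^0 + 1·3^1 + 2·3^2
  c_2 = 20 = 2·3^0 + 0·3^1 + 2·3^2
  c_3 = 12 = 0·3^0 + 1·3^1 + 1·3^2
  c_4 = 24 = 0·3^0 + 2·3^1 + 2·3^2
  c_5 = 1 = 1·3^0
  c_6 = 4 = 1·3^0 + 1·3^1
  c_7 = 14 = 2·3^0 + 1·3^1 + 1·3^2
  c_8 = 21 = 0·3^0 + 1·3^1 + 2·3^2
λ_0 = (2, 2, 0, 0, 1, 1, 2, 0)
λ_1 = (1, 0, 1, 2, 0, 1, 1, 1)
λ_2 = (2, 2, 1, 2, 0, 0, 1, 2)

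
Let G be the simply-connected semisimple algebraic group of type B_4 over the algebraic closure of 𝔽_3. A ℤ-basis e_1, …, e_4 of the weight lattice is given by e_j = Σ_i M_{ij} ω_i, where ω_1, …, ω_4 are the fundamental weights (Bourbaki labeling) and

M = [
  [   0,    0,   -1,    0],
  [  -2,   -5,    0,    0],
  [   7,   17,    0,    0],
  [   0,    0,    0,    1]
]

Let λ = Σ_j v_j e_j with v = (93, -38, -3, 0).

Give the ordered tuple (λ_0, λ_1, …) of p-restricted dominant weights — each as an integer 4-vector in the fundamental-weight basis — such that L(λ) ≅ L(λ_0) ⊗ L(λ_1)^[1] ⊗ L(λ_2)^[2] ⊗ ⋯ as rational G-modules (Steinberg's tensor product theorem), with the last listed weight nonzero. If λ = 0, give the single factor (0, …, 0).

ω-coordinates c = M·v, v = (93, -38, -3, 0):
  c_1 = 0*93 + 0*-38 + -1*-3 + 0*0 = 3
  c_2 = -2*93 + -5*-38 + 0*-3 + 0*0 = 4
  c_3 = 7*93 + 17*-38 + 0*-3 + 0*0 = 5
  c_4 = 0*93 + 0*-38 + 0*-3 + 1*0 = 0
Expand coordinatewise in base 3:
  c_1 = 3 = 0·3^0 + 1·3^1
  c_2 = 4 = 1·3^0 + 1·3^1
  c_3 = 5 = 2·3^0 + 1·3^1
  c_4 = 0
λ_0 = (0, 1, 2, 0)
λ_1 = (1, 1, 1, 0)

((0, 1, 2, 0), (1, 1, 1, 0))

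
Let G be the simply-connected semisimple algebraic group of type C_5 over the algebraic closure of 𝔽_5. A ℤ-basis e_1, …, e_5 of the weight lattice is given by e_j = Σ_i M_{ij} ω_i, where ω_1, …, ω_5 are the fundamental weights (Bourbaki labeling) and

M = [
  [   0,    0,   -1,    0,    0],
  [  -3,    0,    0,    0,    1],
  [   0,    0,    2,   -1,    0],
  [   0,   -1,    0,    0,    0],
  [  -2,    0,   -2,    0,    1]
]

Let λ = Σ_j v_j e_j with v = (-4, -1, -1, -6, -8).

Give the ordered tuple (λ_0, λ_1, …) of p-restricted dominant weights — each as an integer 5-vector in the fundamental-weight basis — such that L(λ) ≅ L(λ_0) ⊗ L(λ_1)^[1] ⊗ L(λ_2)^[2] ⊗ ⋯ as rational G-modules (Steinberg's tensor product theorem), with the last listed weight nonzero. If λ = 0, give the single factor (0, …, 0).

((1, 4, 4, 1, 2),)

ω-coordinates c = M·v, v = (-4, -1, -1, -6, -8):
  c_1 = (0)·(-4) + (0)·(-1) + (-1)·(-1) + (0)·(-6) + (0)·(-8) = 1
  c_2 = (-3)·(-4) + (0)·(-1) + (0)·(-1) + (0)·(-6) + (1)·(-8) = 4
  c_3 = (0)·(-4) + (0)·(-1) + (2)·(-1) + (-1)·(-6) + (0)·(-8) = 4
  c_4 = (0)·(-4) + (-1)·(-1) + (0)·(-1) + (0)·(-6) + (0)·(-8) = 1
  c_5 = (-2)·(-4) + (0)·(-1) + (-2)·(-1) + (0)·(-6) + (1)·(-8) = 2
Expand coordinatewise in base 5:
  c_1 = 1 = 1·5^0
  c_2 = 4 = 4·5^0
  c_3 = 4 = 4·5^0
  c_4 = 1 = 1·5^0
  c_5 = 2 = 2·5^0
λ_0 = (1, 4, 4, 1, 2)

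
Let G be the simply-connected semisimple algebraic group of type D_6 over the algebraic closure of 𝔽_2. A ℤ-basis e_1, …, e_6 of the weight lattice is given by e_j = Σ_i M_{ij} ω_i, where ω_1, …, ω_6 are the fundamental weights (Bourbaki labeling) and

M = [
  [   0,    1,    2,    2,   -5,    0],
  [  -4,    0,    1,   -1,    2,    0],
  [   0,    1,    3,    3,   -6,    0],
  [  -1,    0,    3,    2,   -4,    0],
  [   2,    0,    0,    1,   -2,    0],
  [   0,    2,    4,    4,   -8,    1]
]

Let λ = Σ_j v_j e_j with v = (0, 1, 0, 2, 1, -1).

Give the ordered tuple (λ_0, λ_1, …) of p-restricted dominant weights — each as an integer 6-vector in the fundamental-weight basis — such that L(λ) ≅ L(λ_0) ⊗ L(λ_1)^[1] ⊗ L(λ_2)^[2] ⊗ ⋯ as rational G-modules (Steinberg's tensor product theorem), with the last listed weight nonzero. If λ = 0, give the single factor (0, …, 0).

In the fundamental-weight basis, λ has coordinates c = M·v (v = (0, 1, 0, 2, 1, -1)):
  c_1 = (0)·(0) + (1)·(1) + (2)·(0) + (2)·(2) + (-5)·(1) + (0)·(-1) = 0
  c_2 = (-4)·(0) + (0)·(1) + (1)·(0) + (-1)·(2) + (2)·(1) + (0)·(-1) = 0
  c_3 = (0)·(0) + (1)·(1) + (3)·(0) + (3)·(2) + (-6)·(1) + (0)·(-1) = 1
  c_4 = (-1)·(0) + (0)·(1) + (3)·(0) + (2)·(2) + (-4)·(1) + (0)·(-1) = 0
  c_5 = (2)·(0) + (0)·(1) + (0)·(0) + (1)·(2) + (-2)·(1) + (0)·(-1) = 0
  c_6 = (0)·(0) + (2)·(1) + (4)·(0) + (4)·(2) + (-8)·(1) + (1)·(-1) = 1
Base-2 expansion of each c_i:
  c_1 = 0
  c_2 = 0
  c_3 = 1 = 1·2^0
  c_4 = 0
  c_5 = 0
  c_6 = 1 = 1·2^0
Factor λ_0 = (0, 0, 1, 0, 0, 1)

((0, 0, 1, 0, 0, 1),)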